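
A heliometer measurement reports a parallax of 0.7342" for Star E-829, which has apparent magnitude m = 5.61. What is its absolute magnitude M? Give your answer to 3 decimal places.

d = 1/p = 1/0.7342″ = 1.362 pc.
m − M = 5 log₁₀(1.362) − 5 = 0.6709 − 5 = -4.3291.
M = m − (m − M) = 5.61 − (-4.3291) = 9.939.

M = 9.939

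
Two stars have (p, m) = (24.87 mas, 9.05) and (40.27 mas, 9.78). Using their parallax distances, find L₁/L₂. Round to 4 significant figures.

d₁ = 1/p₁ = 1/0.02487″ = 40.209 pc; d₂ = 1/p₂ = 1/0.04027″ = 24.832 pc.
M₁ = m₁ − 5 log₁₀ d₁ + 5 = 9.05 − 8.0216 + 5 = 6.0284.
M₂ = 9.78 − 6.9751 + 5 = 7.8049.
L₁/L₂ = 10^(0.4(M₂ − M₁)) = 10^(0.4 × 1.7765) = 10^0.71060 = 5.1357.

L₁/L₂ = 5.136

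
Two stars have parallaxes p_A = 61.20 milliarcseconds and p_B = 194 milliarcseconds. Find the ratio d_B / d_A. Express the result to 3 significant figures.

Since d = 1/p, d_B/d_A = p_A/p_B.
= 61.20 / 194 = 0.31546.

0.315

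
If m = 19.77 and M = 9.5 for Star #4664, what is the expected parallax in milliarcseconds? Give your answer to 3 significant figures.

0.883 mas

m − M = 19.77 − 9.5 = 10.27.
d = 10^((m−M)/5 + 1) = 10^3.054 = 1132.4 pc.
p = 1/d = 1/1132.4 = 0.00088308 arcsec = 0.88308 mas.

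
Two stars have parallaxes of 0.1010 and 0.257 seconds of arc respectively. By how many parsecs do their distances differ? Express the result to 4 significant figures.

d_A = 1/0.1010″ = 9.901 pc; d_B = 1/0.2570″ = 3.8911 pc.
|d_B − d_A| = |3.8911 − 9.901| = 6.0099 pc.

6.010 pc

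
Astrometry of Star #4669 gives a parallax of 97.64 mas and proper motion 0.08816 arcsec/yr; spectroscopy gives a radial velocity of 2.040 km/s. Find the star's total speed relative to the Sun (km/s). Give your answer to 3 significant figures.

d = 1/p = 1/0.09764″ = 10.242 pc.
v_t = 4.740 μ d = 4.740 × 0.08816 × 10.242 = 4.2799 km/s.
v = √(v_r² + v_t²) = √(2.040² + 4.2799²) = √22.4791 = 4.7412 km/s.

4.74 km/s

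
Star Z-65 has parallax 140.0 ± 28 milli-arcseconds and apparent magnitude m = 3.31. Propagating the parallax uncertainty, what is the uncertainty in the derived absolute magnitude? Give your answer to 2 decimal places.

σ_M = 0.43 mag

M = m − 5 log₁₀ d + 5 = m + 5 log₁₀ p + 5, so ∂M/∂p = 5/(p ln 10).
σ_M = (5/ln 10) · (σ_p/p) = 2.1715 × 28/140.0 = 2.1715 × 0.2 = 0.4343.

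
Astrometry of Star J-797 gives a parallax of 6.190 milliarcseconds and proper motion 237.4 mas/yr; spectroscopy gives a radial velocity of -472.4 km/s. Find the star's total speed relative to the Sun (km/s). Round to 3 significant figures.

506 km/s

d = 1/p = 1/0.006190″ = 161.55 pc.
μ = 237.4 mas/yr = 0.2374 ″/yr.
v_t = 4.740 μ d = 4.740 × 0.2374 × 161.55 = 181.79 km/s.
v = √(v_r² + v_t²) = √((-472.4)² + 181.79²) = √256209 = 506.17 km/s.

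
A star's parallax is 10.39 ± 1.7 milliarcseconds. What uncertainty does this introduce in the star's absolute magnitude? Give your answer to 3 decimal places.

M = m − 5 log₁₀ d + 5 = m + 5 log₁₀ p + 5, so ∂M/∂p = 5/(p ln 10).
σ_M = (5/ln 10) · (σ_p/p) = 2.1715 × 1.7/10.39 = 2.1715 × 0.16362 = 0.3553.

σ_M = 0.355 mag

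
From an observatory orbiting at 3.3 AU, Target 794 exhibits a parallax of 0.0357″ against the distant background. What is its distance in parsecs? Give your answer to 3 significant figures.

92.4 pc

With baseline B (in AU) and parallax p (in arcsec), d = B/p parsecs.
d = 3.3 / 0.0357 = 92.437 pc.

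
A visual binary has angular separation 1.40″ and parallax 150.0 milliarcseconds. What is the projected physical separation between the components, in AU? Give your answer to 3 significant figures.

d = 1/p = 1/0.1500″ = 6.6667 pc.
At distance d (pc), an angle of θ arcsec spans θ·d AU: s = 1.40 × 6.6667 = 9.3334 AU.

9.33 AU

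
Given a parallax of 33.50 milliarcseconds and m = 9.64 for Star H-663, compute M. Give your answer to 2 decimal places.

M = 7.27

d = 1/p = 1/0.03350″ = 29.851 pc.
m − M = 5 log₁₀(29.851) − 5 = 7.3748 − 5 = 2.3748.
M = m − (m − M) = 9.64 − 2.3748 = 7.27.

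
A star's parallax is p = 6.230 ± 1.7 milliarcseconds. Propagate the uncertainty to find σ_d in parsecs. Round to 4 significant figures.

d = 1/p, so σ_d = σ_p / p².
σ_d = 0.00170 / (0.006230)² = 0.00170 / 0.000038813 = 43.8 pc.

43.80 pc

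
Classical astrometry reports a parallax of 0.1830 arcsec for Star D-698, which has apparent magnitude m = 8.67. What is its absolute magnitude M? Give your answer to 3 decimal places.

d = 1/p = 1/0.1830″ = 5.4645 pc.
m − M = 5 log₁₀(5.4645) − 5 = 3.6878 − 5 = -1.3122.
M = m − (m − M) = 8.67 − (-1.3122) = 9.982.

M = 9.982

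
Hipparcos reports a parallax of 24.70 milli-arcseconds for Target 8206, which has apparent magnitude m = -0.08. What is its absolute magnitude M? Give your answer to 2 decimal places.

d = 1/p = 1/0.02470″ = 40.486 pc.
m − M = 5 log₁₀(40.486) − 5 = 8.0365 − 5 = 3.0365.
M = m − (m − M) = -0.08 − 3.0365 = -3.12.

M = -3.12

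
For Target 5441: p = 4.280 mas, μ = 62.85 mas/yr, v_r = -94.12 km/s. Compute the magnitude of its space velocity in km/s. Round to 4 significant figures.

d = 1/p = 1/0.004280″ = 233.64 pc.
μ = 62.85 mas/yr = 0.06285 ″/yr.
v_t = 4.740 μ d = 4.740 × 0.06285 × 233.64 = 69.603 km/s.
v = √(v_r² + v_t²) = √((-94.12)² + 69.603²) = √13703.2 = 117.06 km/s.

117.1 km/s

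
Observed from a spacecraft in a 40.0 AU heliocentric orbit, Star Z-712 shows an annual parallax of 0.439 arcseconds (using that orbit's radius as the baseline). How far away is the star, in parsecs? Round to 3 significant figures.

91.1 pc

With baseline B (in AU) and parallax p (in arcsec), d = B/p parsecs.
d = 40.0 / 0.439 = 91.116 pc.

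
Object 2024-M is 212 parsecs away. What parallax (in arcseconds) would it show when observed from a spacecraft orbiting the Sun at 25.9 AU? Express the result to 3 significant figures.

p (arcsec) = B (AU) / d (pc).
p = 25.9 / 212 = 0.12217 arcsec.

0.122 arcsec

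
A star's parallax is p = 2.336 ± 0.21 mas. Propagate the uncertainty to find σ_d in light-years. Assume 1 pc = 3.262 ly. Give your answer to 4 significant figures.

d = 1/p, so σ_d = σ_p / p².
σ_d = 0.000210 / (0.002336)² = 0.000210 / 0.0000054569 = 38.483 pc = 38.483 × 3.262 ly = 125.53 ly.

125.5 ly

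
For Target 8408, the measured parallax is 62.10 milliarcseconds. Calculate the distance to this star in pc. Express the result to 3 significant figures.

p = 62.10 milliarcseconds = 0.06210 arcsec.
d = 1/p = 1/0.06210 = 16.103 pc.

16.1 pc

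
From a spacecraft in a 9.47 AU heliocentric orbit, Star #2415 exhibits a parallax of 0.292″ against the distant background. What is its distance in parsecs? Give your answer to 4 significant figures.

With baseline B (in AU) and parallax p (in arcsec), d = B/p parsecs.
d = 9.47 / 0.292 = 32.432 pc.

32.43 pc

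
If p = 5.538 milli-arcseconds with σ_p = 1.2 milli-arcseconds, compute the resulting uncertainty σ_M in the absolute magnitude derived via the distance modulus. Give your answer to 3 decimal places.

σ_M = 0.471 mag

M = m − 5 log₁₀ d + 5 = m + 5 log₁₀ p + 5, so ∂M/∂p = 5/(p ln 10).
σ_M = (5/ln 10) · (σ_p/p) = 2.1715 × 1.2/5.538 = 2.1715 × 0.21668 = 0.47052.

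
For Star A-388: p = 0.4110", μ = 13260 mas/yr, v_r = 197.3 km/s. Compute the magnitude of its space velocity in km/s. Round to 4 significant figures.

249.6 km/s

d = 1/p = 1/0.4110″ = 2.4331 pc.
μ = 13260 mas/yr = 13.26 ″/yr.
v_t = 4.740 μ d = 4.740 × 13.26 × 2.4331 = 152.93 km/s.
v = √(v_r² + v_t²) = √(197.3² + 152.93²) = √62314.9 = 249.63 km/s.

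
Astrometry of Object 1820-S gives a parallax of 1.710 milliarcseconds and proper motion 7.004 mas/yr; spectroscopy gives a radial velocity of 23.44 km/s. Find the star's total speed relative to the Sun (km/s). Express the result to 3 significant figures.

30.4 km/s

d = 1/p = 1/0.001710″ = 584.8 pc.
μ = 7.004 mas/yr = 0.007004 ″/yr.
v_t = 4.740 μ d = 4.740 × 0.007004 × 584.8 = 19.415 km/s.
v = √(v_r² + v_t²) = √(23.44² + 19.415²) = √926.376 = 30.436 km/s.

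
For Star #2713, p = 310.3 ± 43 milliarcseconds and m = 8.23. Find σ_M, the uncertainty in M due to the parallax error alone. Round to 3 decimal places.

M = m − 5 log₁₀ d + 5 = m + 5 log₁₀ p + 5, so ∂M/∂p = 5/(p ln 10).
σ_M = (5/ln 10) · (σ_p/p) = 2.1715 × 43/310.3 = 2.1715 × 0.13858 = 0.30093.

σ_M = 0.301 mag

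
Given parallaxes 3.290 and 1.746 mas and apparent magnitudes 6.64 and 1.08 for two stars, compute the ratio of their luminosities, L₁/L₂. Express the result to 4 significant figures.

L₁/L₂ = 0.001681

d₁ = 1/p₁ = 1/0.003290″ = 303.95 pc; d₂ = 1/p₂ = 1/0.001746″ = 572.74 pc.
M₁ = m₁ − 5 log₁₀ d₁ + 5 = 6.64 − 12.4140 + 5 = -0.7740.
M₂ = 1.08 − 13.7898 + 5 = -7.7098.
L₁/L₂ = 10^(0.4(M₂ − M₁)) = 10^(0.4 × (-6.9358)) = 10^(-2.77432) = 0.0016814.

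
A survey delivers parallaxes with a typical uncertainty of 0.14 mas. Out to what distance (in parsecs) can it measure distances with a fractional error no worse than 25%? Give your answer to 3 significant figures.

σ_d/d = σ_p/p, so the condition is σ_p/p ≤ 0.25, i.e. p ≥ σ_p/0.25.
p_min = 0.14/0.25 = 0.56 mas = 0.00056 arcsec.
d_max = 1/p_min = 1/0.00056 = 1785.7 pc.

1790 pc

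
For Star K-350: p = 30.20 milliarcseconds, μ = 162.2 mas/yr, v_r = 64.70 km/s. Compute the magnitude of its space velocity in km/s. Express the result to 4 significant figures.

d = 1/p = 1/0.03020″ = 33.113 pc.
μ = 162.2 mas/yr = 0.1622 ″/yr.
v_t = 4.740 μ d = 4.740 × 0.1622 × 33.113 = 25.458 km/s.
v = √(v_r² + v_t²) = √(64.70² + 25.458²) = √4834.2 = 69.528 km/s.

69.53 km/s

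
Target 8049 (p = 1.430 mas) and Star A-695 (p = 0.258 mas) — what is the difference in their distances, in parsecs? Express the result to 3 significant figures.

3180 pc

d_A = 1/0.001430″ = 699.3 pc; d_B = 1/0.0002580″ = 3876 pc.
|d_B − d_A| = |3876 − 699.3| = 3176.7 pc.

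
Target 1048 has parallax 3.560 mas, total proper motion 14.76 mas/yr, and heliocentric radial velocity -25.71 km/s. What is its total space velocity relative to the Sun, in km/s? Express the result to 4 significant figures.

d = 1/p = 1/0.003560″ = 280.9 pc.
μ = 14.76 mas/yr = 0.01476 ″/yr.
v_t = 4.740 μ d = 4.740 × 0.01476 × 280.9 = 19.652 km/s.
v = √(v_r² + v_t²) = √((-25.71)² + 19.652²) = √1047.21 = 32.361 km/s.

32.36 km/s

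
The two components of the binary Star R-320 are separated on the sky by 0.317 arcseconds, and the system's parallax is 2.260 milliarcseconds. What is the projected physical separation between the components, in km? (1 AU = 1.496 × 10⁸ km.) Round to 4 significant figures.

2.098 × 10^10 km

d = 1/p = 1/0.002260″ = 442.48 pc.
At distance d (pc), an angle of θ arcsec spans θ·d AU: s = 0.317 × 442.48 = 140.27 AU.
= 140.27 × 1.496 × 10⁸ km = 2.0984 × 10^10 km.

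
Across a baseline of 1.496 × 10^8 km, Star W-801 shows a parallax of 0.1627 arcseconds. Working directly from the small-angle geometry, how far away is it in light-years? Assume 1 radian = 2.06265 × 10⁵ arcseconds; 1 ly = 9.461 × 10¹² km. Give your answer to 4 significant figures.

θ = 0.1627″ = 0.1627/206265 = 7.8879 × 10^-7 rad.
d = B/θ = (1.496 × 10^8) / (7.8879 × 10^-7) = 1.8966 × 10^14 km = (1.8966 × 10^14) / (9.461 × 10^12) ly = 20.047 ly.

20.05 ly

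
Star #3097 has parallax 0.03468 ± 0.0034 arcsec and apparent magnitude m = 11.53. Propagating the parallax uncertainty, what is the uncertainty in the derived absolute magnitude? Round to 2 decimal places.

σ_M = 0.21 mag

M = m − 5 log₁₀ d + 5 = m + 5 log₁₀ p + 5, so ∂M/∂p = 5/(p ln 10).
σ_M = (5/ln 10) · (σ_p/p) = 2.1715 × 0.0034/0.03468 = 2.1715 × 0.098039 = 0.21289.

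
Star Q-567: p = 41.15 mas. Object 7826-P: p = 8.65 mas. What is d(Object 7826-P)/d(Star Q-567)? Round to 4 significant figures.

Since d = 1/p, d_B/d_A = p_A/p_B.
= 41.15 / 8.65 = 4.7572.

4.757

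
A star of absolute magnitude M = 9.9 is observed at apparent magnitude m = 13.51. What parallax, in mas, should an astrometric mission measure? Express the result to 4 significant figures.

18.97 mas

m − M = 13.51 − 9.9 = 3.61.
d = 10^((m−M)/5 + 1) = 10^1.722 = 52.723 pc.
p = 1/d = 1/52.723 = 0.018967 arcsec = 18.967 mas.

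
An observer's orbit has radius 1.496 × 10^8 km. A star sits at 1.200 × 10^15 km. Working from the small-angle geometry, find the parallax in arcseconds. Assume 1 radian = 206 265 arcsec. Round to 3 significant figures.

θ ≈ B/d = (1.496 × 10^8) / (1.200 × 10^15) = 1.2467 × 10^-7 rad.
In arcseconds: 1.2467 × 10^-7 × 206265 = 0.025715″.

0.0257 arcsec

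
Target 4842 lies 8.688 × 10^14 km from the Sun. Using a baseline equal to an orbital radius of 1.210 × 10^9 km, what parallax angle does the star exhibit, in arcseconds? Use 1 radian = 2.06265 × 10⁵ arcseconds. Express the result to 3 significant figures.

0.287 arcsec

θ ≈ B/d = (1.210 × 10^9) / (8.688 × 10^14) = 1.3927 × 10^-6 rad.
In arcseconds: 1.3927 × 10^-6 × 206265 = 0.28727″.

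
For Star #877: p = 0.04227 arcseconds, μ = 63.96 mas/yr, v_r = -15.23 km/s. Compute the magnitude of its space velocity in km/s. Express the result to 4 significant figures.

16.83 km/s

d = 1/p = 1/0.04227″ = 23.657 pc.
μ = 63.96 mas/yr = 0.06396 ″/yr.
v_t = 4.740 μ d = 4.740 × 0.06396 × 23.657 = 7.1721 km/s.
v = √(v_r² + v_t²) = √((-15.23)² + 7.1721²) = √283.392 = 16.834 km/s.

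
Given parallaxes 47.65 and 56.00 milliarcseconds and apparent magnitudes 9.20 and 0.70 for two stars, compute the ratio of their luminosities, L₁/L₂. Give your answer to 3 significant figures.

d₁ = 1/p₁ = 1/0.04765″ = 20.986 pc; d₂ = 1/p₂ = 1/0.05600″ = 17.857 pc.
M₁ = m₁ − 5 log₁₀ d₁ + 5 = 9.20 − 6.6096 + 5 = 7.5904.
M₂ = 0.70 − 6.2590 + 5 = -0.5590.
L₁/L₂ = 10^(0.4(M₂ − M₁)) = 10^(0.4 × (-8.1494)) = 10^(-3.25976) = 0.00054984.

L₁/L₂ = 0.000550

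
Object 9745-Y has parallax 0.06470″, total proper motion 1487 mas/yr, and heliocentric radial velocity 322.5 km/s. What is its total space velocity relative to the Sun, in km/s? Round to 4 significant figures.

340.4 km/s

d = 1/p = 1/0.06470″ = 15.456 pc.
μ = 1487 mas/yr = 1.487 ″/yr.
v_t = 4.740 μ d = 4.740 × 1.487 × 15.456 = 108.94 km/s.
v = √(v_r² + v_t²) = √(322.5² + 108.94²) = √115874 = 340.4 km/s.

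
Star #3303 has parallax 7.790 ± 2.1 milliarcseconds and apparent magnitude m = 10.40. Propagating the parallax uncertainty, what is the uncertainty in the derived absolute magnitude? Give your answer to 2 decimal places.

M = m − 5 log₁₀ d + 5 = m + 5 log₁₀ p + 5, so ∂M/∂p = 5/(p ln 10).
σ_M = (5/ln 10) · (σ_p/p) = 2.1715 × 2.1/7.790 = 2.1715 × 0.26958 = 0.58539.

σ_M = 0.59 mag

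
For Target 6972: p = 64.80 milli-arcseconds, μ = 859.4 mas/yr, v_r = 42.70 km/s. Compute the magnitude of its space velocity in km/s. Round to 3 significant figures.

76.0 km/s

d = 1/p = 1/0.06480″ = 15.432 pc.
μ = 859.4 mas/yr = 0.8594 ″/yr.
v_t = 4.740 μ d = 4.740 × 0.8594 × 15.432 = 62.863 km/s.
v = √(v_r² + v_t²) = √(42.70² + 62.863²) = √5775.05 = 75.994 km/s.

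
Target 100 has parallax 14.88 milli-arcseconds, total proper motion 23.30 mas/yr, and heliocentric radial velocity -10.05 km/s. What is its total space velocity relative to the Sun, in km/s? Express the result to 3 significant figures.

d = 1/p = 1/0.01488″ = 67.204 pc.
μ = 23.30 mas/yr = 0.02330 ″/yr.
v_t = 4.740 μ d = 4.740 × 0.02330 × 67.204 = 7.4221 km/s.
v = √(v_r² + v_t²) = √((-10.05)² + 7.4221²) = √156.09 = 12.494 km/s.

12.5 km/s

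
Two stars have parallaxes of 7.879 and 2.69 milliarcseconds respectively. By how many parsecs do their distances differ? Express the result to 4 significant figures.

244.8 pc

d_A = 1/0.007879″ = 126.92 pc; d_B = 1/0.002690″ = 371.75 pc.
|d_B − d_A| = |371.75 − 126.92| = 244.83 pc.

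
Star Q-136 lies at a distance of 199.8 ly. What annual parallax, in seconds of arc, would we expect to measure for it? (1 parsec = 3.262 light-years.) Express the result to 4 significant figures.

0.01633 arcsec

d = 199.8 ly ÷ 3.262 = 61.251 pc.
p = 1/d = 1/61.251 = 0.016326 arcsec.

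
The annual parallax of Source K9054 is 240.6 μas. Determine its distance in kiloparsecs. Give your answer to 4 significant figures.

p = 240.6 μas = 0.0002406 arcsec.
d = 1/p = 1/0.0002406 = 4156.3 pc.
= 4.1563 kpc.

4.156 kpc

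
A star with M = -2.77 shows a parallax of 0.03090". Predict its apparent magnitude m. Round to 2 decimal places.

m = -0.22

d = 1/p = 1/0.03090″ = 32.362 pc.
m − M = 5 log₁₀ d − 5 = 5 log₁₀(32.362) − 5 = 7.5502 − 5 = 2.5502.
m = M + (m − M) = -2.77 + 2.5502 = -0.22.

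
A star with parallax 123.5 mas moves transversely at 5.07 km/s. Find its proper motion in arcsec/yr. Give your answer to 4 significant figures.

d = 1/p = 1/0.1235″ = 8.0972 pc.
μ = v_t / (4.74 d) = 5.07 / (4.74 × 8.0972) = 5.07 / 38.381 = 0.1321 ″/yr.

0.1321 arcsec/yr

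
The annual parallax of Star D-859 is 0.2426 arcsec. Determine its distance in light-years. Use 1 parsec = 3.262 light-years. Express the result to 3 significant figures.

13.4 light years

d = 1/p = 1/0.2426 = 4.122 pc.
In light-years: 4.122 × 3.262 = 13.446 ly.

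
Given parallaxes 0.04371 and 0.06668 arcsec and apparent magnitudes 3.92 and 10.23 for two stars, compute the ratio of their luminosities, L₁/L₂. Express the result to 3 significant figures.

d₁ = 1/p₁ = 1/0.04371″ = 22.878 pc; d₂ = 1/p₂ = 1/0.06668″ = 14.997 pc.
M₁ = m₁ − 5 log₁₀ d₁ + 5 = 3.92 − 6.7971 + 5 = 2.1229.
M₂ = 10.23 − 5.8800 + 5 = 9.3500.
L₁/L₂ = 10^(0.4(M₂ − M₁)) = 10^(0.4 × 7.2271) = 10^2.89084 = 777.75.

L₁/L₂ = 778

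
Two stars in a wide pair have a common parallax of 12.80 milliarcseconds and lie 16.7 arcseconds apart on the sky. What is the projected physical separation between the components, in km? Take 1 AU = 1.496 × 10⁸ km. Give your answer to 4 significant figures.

1.952 × 10^11 km

d = 1/p = 1/0.01280″ = 78.125 pc.
At distance d (pc), an angle of θ arcsec spans θ·d AU: s = 16.7 × 78.125 = 1304.7 AU.
= 1304.7 × 1.496 × 10⁸ km = 1.9518 × 10^11 km.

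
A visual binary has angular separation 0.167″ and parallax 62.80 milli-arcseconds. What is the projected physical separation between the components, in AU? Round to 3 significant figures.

d = 1/p = 1/0.06280″ = 15.924 pc.
At distance d (pc), an angle of θ arcsec spans θ·d AU: s = 0.167 × 15.924 = 2.6593 AU.

2.66 AU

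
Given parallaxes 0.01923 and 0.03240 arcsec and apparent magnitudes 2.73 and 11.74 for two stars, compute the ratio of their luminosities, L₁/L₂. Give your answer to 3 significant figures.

d₁ = 1/p₁ = 1/0.01923″ = 52.002 pc; d₂ = 1/p₂ = 1/0.03240″ = 30.864 pc.
M₁ = m₁ − 5 log₁₀ d₁ + 5 = 2.73 − 8.5801 + 5 = -0.8501.
M₂ = 11.74 − 7.4473 + 5 = 9.2927.
L₁/L₂ = 10^(0.4(M₂ − M₁)) = 10^(0.4 × 10.1428) = 10^4.05712 = 11406.

L₁/L₂ = 11400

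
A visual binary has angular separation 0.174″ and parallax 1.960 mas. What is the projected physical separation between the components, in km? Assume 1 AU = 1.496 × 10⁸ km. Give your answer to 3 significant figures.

d = 1/p = 1/0.001960″ = 510.2 pc.
At distance d (pc), an angle of θ arcsec spans θ·d AU: s = 0.174 × 510.2 = 88.775 AU.
= 88.775 × 1.496 × 10⁸ km = 1.3281 × 10^10 km.

1.33 × 10^10 km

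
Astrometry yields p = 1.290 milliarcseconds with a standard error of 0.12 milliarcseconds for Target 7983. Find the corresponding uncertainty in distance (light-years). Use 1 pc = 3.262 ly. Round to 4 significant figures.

235.2 ly

d = 1/p, so σ_d = σ_p / p².
σ_d = 0.000120 / (0.001290)² = 0.000120 / 0.0000016641 = 72.111 pc = 72.111 × 3.262 ly = 235.23 ly.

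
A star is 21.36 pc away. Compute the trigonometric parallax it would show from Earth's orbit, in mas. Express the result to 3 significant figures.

46.8 mas

p = 1/d = 1/21.36 = 0.046816 arcsec.
= 0.046816 × 1000 = 46.816 mas.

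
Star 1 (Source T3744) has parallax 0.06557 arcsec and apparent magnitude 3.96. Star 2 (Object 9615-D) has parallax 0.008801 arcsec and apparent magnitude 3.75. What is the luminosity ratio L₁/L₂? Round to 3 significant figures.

L₁/L₂ = 0.0148

d₁ = 1/p₁ = 1/0.06557″ = 15.251 pc; d₂ = 1/p₂ = 1/0.008801″ = 113.62 pc.
M₁ = m₁ − 5 log₁₀ d₁ + 5 = 3.96 − 5.9165 + 5 = 3.0435.
M₂ = 3.75 − 10.2773 + 5 = -1.5273.
L₁/L₂ = 10^(0.4(M₂ − M₁)) = 10^(0.4 × (-4.5708)) = 10^(-1.82832) = 0.014848.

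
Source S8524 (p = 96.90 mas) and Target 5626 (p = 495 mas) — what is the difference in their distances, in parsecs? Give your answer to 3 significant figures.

8.30 pc

d_A = 1/0.09690″ = 10.32 pc; d_B = 1/0.4950″ = 2.0202 pc.
|d_B − d_A| = |2.0202 − 10.32| = 8.2998 pc.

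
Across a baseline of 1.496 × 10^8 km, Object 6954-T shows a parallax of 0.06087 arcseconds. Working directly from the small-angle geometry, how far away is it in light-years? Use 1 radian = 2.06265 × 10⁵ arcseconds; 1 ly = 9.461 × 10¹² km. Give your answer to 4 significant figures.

53.58 ly

θ = 0.06087″ = 0.06087/206265 = 2.9511 × 10^-7 rad.
d = B/θ = (1.496 × 10^8) / (2.9511 × 10^-7) = 5.0693 × 10^14 km = (5.0693 × 10^14) / (9.461 × 10^12) ly = 53.581 ly.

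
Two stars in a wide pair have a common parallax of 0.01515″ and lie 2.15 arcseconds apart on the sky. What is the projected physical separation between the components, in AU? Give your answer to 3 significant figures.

d = 1/p = 1/0.01515″ = 66.007 pc.
At distance d (pc), an angle of θ arcsec spans θ·d AU: s = 2.15 × 66.007 = 141.92 AU.

142 AU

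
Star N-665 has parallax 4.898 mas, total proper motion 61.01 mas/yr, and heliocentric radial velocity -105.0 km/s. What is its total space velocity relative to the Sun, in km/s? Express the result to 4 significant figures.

d = 1/p = 1/0.004898″ = 204.16 pc.
μ = 61.01 mas/yr = 0.06101 ″/yr.
v_t = 4.740 μ d = 4.740 × 0.06101 × 204.16 = 59.04 km/s.
v = √(v_r² + v_t²) = √((-105.0)² + 59.04²) = √14510.7 = 120.46 km/s.

120.5 km/s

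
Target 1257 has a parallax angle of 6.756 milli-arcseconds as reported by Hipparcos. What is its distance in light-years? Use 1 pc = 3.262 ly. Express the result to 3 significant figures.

p = 6.756 milli-arcseconds = 0.006756 arcsec.
d = 1/p = 1/0.006756 = 148.02 pc.
In light-years: 148.02 × 3.262 = 482.84 ly.

483 light years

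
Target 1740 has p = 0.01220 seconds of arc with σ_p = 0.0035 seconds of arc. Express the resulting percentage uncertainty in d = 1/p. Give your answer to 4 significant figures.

For d = 1/p, |σ_d/d| = |σ_p/p|.
σ_p/p = 0.0035 / 0.01220 = 0.28689 = 28.689%.

28.69%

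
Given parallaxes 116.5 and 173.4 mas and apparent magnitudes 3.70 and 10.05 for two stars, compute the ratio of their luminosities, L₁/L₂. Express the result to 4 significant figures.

d₁ = 1/p₁ = 1/0.1165″ = 8.5837 pc; d₂ = 1/p₂ = 1/0.1734″ = 5.767 pc.
M₁ = m₁ − 5 log₁₀ d₁ + 5 = 3.70 − 4.6684 + 5 = 4.0316.
M₂ = 10.05 − 3.8047 + 5 = 11.2453.
L₁/L₂ = 10^(0.4(M₂ − M₁)) = 10^(0.4 × 7.2137) = 10^2.88548 = 768.21.

L₁/L₂ = 768.2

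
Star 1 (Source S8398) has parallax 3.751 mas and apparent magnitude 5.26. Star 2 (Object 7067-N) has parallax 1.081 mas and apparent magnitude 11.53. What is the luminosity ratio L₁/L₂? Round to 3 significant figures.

d₁ = 1/p₁ = 1/0.003751″ = 266.6 pc; d₂ = 1/p₂ = 1/0.001081″ = 925.07 pc.
M₁ = m₁ − 5 log₁₀ d₁ + 5 = 5.26 − 12.1293 + 5 = -1.8693.
M₂ = 11.53 − 14.8309 + 5 = 1.6991.
L₁/L₂ = 10^(0.4(M₂ − M₁)) = 10^(0.4 × 3.5684) = 10^1.42736 = 26.752.

L₁/L₂ = 26.8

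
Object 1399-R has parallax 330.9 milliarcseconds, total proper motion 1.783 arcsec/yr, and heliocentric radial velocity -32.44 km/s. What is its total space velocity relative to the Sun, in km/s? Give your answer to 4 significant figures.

d = 1/p = 1/0.3309″ = 3.0221 pc.
v_t = 4.740 μ d = 4.740 × 1.783 × 3.0221 = 25.541 km/s.
v = √(v_r² + v_t²) = √((-32.44)² + 25.541²) = √1704.7 = 41.288 km/s.

41.29 km/s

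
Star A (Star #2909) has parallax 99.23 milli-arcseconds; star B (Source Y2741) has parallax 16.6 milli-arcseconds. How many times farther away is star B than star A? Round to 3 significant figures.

Since d = 1/p, d_B/d_A = p_A/p_B.
= 99.23 / 16.6 = 5.9777.

5.98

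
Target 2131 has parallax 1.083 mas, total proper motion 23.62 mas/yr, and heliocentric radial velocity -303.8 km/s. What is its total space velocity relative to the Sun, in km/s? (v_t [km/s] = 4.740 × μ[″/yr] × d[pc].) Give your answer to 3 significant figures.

d = 1/p = 1/0.001083″ = 923.36 pc.
μ = 23.62 mas/yr = 0.02362 ″/yr.
v_t = 4.740 μ d = 4.740 × 0.02362 × 923.36 = 103.38 km/s.
v = √(v_r² + v_t²) = √((-303.8)² + 103.38²) = √102982 = 320.91 km/s.

321 km/s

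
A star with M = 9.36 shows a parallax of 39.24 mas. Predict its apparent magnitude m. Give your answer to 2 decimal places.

d = 1/p = 1/0.03924″ = 25.484 pc.
m − M = 5 log₁₀ d − 5 = 5 log₁₀(25.484) − 5 = 7.0313 − 5 = 2.0313.
m = M + (m − M) = 9.36 + 2.0313 = 11.39.

m = 11.39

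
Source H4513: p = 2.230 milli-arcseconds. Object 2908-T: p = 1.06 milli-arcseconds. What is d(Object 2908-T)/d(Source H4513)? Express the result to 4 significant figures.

Since d = 1/p, d_B/d_A = p_A/p_B.
= 2.230 / 1.06 = 2.1038.

2.104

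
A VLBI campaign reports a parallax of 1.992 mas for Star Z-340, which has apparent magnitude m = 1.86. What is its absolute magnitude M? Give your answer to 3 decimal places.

M = -6.644

d = 1/p = 1/0.001992″ = 502.01 pc.
m − M = 5 log₁₀(502.01) − 5 = 13.5036 − 5 = 8.5036.
M = m − (m − M) = 1.86 − 8.5036 = -6.644.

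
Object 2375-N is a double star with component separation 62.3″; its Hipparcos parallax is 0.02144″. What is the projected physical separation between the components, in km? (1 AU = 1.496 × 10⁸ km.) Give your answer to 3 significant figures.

4.35 × 10^11 km

d = 1/p = 1/0.02144″ = 46.642 pc.
At distance d (pc), an angle of θ arcsec spans θ·d AU: s = 62.3 × 46.642 = 2905.8 AU.
= 2905.8 × 1.496 × 10⁸ km = 4.3471 × 10^11 km.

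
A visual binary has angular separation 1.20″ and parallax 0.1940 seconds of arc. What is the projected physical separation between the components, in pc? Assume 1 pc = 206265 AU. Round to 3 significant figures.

d = 1/p = 1/0.1940″ = 5.1546 pc.
At distance d (pc), an angle of θ arcsec spans θ·d AU: s = 1.20 × 5.1546 = 6.1855 AU.
= 6.1855 / 206265 = 2.9988 × 10^-5 pc.

3.00 × 10^-5 pc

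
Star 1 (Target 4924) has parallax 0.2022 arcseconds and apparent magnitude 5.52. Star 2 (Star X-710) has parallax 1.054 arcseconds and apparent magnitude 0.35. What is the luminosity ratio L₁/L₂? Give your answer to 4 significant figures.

L₁/L₂ = 0.2323

d₁ = 1/p₁ = 1/0.2022″ = 4.9456 pc; d₂ = 1/p₂ = 1/1.054″ = 0.94877 pc.
M₁ = m₁ − 5 log₁₀ d₁ + 5 = 5.52 − 3.4711 + 5 = 7.0489.
M₂ = 0.35 − (-0.1142) + 5 = 5.4642.
L₁/L₂ = 10^(0.4(M₂ − M₁)) = 10^(0.4 × (-1.5847)) = 10^(-0.63388) = 0.23234.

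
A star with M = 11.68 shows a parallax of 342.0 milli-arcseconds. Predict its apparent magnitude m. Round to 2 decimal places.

d = 1/p = 1/0.3420″ = 2.924 pc.
m − M = 5 log₁₀ d − 5 = 5 log₁₀(2.924) − 5 = 2.3299 − 5 = -2.6701.
m = M + (m − M) = 11.68 + (-2.6701) = 9.01.

m = 9.01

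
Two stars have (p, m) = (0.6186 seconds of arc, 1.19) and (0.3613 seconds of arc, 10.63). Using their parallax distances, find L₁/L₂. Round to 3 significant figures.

L₁/L₂ = 2040

d₁ = 1/p₁ = 1/0.6186″ = 1.6166 pc; d₂ = 1/p₂ = 1/0.3613″ = 2.7678 pc.
M₁ = m₁ − 5 log₁₀ d₁ + 5 = 1.19 − 1.0430 + 5 = 5.1470.
M₂ = 10.63 − 2.2107 + 5 = 13.4193.
L₁/L₂ = 10^(0.4(M₂ − M₁)) = 10^(0.4 × 8.2723) = 10^3.30892 = 2036.7.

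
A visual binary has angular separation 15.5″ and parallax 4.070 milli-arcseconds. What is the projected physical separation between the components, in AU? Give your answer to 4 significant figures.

3808 AU

d = 1/p = 1/0.004070″ = 245.7 pc.
At distance d (pc), an angle of θ arcsec spans θ·d AU: s = 15.5 × 245.7 = 3808.4 AU.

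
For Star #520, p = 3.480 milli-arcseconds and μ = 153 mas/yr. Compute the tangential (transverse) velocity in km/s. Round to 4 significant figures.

208.4 km/s

d = 1/p = 1/0.003480″ = 287.36 pc.
μ = 153 mas/yr = 0.153 ″/yr.
v_t = 4.74 × μ × d = 4.74 × 0.153 × 287.36 = 208.4 km/s.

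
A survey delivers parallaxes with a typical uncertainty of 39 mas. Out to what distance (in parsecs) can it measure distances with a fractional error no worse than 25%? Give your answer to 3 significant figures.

σ_d/d = σ_p/p, so the condition is σ_p/p ≤ 0.25, i.e. p ≥ σ_p/0.25.
p_min = 39/0.25 = 156 mas = 0.156 arcsec.
d_max = 1/p_min = 1/0.156 = 6.4103 pc.

6.41 pc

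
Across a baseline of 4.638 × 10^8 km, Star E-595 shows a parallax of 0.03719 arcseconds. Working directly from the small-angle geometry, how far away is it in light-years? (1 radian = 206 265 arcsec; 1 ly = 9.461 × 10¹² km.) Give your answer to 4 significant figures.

271.9 ly

θ = 0.03719″ = 0.03719/206265 = 1.8030 × 10^-7 rad.
d = B/θ = (4.638 × 10^8) / (1.8030 × 10^-7) = 2.5724 × 10^15 km = (2.5724 × 10^15) / (9.461 × 10^12) ly = 271.9 ly.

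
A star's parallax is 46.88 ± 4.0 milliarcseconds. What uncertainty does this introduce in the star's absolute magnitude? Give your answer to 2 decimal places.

σ_M = 0.19 mag

M = m − 5 log₁₀ d + 5 = m + 5 log₁₀ p + 5, so ∂M/∂p = 5/(p ln 10).
σ_M = (5/ln 10) · (σ_p/p) = 2.1715 × 4.0/46.88 = 2.1715 × 0.085324 = 0.18528.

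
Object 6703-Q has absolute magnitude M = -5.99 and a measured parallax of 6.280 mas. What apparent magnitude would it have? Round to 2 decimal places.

m = 0.02

d = 1/p = 1/0.006280″ = 159.24 pc.
m − M = 5 log₁₀ d − 5 = 5 log₁₀(159.24) − 5 = 11.0103 − 5 = 6.0103.
m = M + (m − M) = -5.99 + 6.0103 = 0.02.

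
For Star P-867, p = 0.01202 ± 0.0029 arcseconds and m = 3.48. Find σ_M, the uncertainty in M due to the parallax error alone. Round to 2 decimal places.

M = m − 5 log₁₀ d + 5 = m + 5 log₁₀ p + 5, so ∂M/∂p = 5/(p ln 10).
σ_M = (5/ln 10) · (σ_p/p) = 2.1715 × 0.0029/0.01202 = 2.1715 × 0.24126 = 0.5239.

σ_M = 0.52 mag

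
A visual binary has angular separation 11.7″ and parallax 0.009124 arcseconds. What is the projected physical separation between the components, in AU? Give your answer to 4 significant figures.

1282 AU

d = 1/p = 1/0.009124″ = 109.6 pc.
At distance d (pc), an angle of θ arcsec spans θ·d AU: s = 11.7 × 109.6 = 1282.3 AU.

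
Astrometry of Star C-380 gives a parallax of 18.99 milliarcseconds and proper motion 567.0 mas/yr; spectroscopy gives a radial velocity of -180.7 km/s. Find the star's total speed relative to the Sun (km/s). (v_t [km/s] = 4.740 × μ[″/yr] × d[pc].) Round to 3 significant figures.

230 km/s

d = 1/p = 1/0.01899″ = 52.659 pc.
μ = 567.0 mas/yr = 0.5670 ″/yr.
v_t = 4.740 μ d = 4.740 × 0.5670 × 52.659 = 141.53 km/s.
v = √(v_r² + v_t²) = √((-180.7)² + 141.53²) = √52683.2 = 229.53 km/s.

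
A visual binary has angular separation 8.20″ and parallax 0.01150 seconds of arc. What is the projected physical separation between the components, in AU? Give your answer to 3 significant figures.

d = 1/p = 1/0.01150″ = 86.957 pc.
At distance d (pc), an angle of θ arcsec spans θ·d AU: s = 8.20 × 86.957 = 713.05 AU.

713 AU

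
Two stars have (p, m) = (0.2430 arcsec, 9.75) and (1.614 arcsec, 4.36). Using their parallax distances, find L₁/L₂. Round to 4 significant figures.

L₁/L₂ = 0.3080

d₁ = 1/p₁ = 1/0.2430″ = 4.1152 pc; d₂ = 1/p₂ = 1/1.614″ = 0.61958 pc.
M₁ = m₁ − 5 log₁₀ d₁ + 5 = 9.75 − 3.0720 + 5 = 11.6780.
M₂ = 4.36 − (-1.0395) + 5 = 10.3995.
L₁/L₂ = 10^(0.4(M₂ − M₁)) = 10^(0.4 × (-1.2785)) = 10^(-0.51140) = 0.30803.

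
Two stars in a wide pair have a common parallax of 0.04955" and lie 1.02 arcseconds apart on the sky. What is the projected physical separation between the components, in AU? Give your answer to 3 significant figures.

20.6 AU

d = 1/p = 1/0.04955″ = 20.182 pc.
At distance d (pc), an angle of θ arcsec spans θ·d AU: s = 1.02 × 20.182 = 20.586 AU.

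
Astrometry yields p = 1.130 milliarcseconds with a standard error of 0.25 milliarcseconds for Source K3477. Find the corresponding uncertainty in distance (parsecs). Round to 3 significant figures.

196 pc

d = 1/p, so σ_d = σ_p / p².
σ_d = 0.000250 / (0.001130)² = 0.000250 / 0.0000012769 = 195.79 pc.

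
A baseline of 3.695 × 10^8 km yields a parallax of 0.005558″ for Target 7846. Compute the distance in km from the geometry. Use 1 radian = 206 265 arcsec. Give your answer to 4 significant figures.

1.371 × 10^16 km

θ = 0.005558″ = 0.005558/206265 = 2.6946 × 10^-8 rad.
d = B/θ = (3.695 × 10^8) / (2.6946 × 10^-8) = 1.3713 × 10^16 km.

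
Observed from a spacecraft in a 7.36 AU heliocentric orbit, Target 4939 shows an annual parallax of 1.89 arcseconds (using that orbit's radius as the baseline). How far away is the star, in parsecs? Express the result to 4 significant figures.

3.894 pc

With baseline B (in AU) and parallax p (in arcsec), d = B/p parsecs.
d = 7.36 / 1.89 = 3.8942 pc.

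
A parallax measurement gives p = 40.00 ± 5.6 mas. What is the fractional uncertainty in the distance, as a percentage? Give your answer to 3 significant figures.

14.0%

For d = 1/p, |σ_d/d| = |σ_p/p|.
σ_p/p = 5.6 / 40.00 = 0.14 = 14%.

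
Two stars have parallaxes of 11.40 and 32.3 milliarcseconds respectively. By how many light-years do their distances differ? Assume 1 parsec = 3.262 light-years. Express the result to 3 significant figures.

d_A = 1/0.01140″ = 87.719 pc; d_B = 1/0.03230″ = 30.96 pc.
|d_B − d_A| = |30.96 − 87.719| = 56.759 pc = 56.759 × 3.262 ly = 185.15 ly.

185 ly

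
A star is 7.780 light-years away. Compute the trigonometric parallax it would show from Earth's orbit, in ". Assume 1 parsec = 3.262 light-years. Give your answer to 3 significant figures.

d = 7.780 ly ÷ 3.262 = 2.385 pc.
p = 1/d = 1/2.385 = 0.41929 arcsec.

0.419 "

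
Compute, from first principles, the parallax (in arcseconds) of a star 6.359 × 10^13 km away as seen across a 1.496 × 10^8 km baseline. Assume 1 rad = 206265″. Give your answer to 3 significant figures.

θ ≈ B/d = (1.496 × 10^8) / (6.359 × 10^13) = 2.3526 × 10^-6 rad.
In arcseconds: 2.3526 × 10^-6 × 206265 = 0.48526″.

0.485 arcsec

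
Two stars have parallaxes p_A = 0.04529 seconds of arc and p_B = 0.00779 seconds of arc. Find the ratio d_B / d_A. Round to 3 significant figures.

5.81

Since d = 1/p, d_B/d_A = p_A/p_B.
= 0.04529 / 0.00779 = 5.8139.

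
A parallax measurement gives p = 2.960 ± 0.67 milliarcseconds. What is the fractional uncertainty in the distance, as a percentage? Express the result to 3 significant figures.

For d = 1/p, |σ_d/d| = |σ_p/p|.
σ_p/p = 0.67 / 2.960 = 0.22635 = 22.635%.

22.6%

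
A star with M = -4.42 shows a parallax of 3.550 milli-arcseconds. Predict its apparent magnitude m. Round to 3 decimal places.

d = 1/p = 1/0.003550″ = 281.69 pc.
m − M = 5 log₁₀ d − 5 = 5 log₁₀(281.69) − 5 = 12.2489 − 5 = 7.2489.
m = M + (m − M) = -4.42 + 7.2489 = 2.829.

m = 2.829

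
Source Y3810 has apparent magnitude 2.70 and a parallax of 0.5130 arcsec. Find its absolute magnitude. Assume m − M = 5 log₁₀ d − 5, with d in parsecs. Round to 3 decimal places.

d = 1/p = 1/0.5130″ = 1.9493 pc.
m − M = 5 log₁₀(1.9493) − 5 = 1.4494 − 5 = -3.5506.
M = m − (m − M) = 2.70 − (-3.5506) = 6.251.

M = 6.251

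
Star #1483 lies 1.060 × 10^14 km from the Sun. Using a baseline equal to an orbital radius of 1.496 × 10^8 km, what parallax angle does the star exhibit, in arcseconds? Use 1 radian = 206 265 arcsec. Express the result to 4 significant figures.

0.2911 arcsec

θ ≈ B/d = (1.496 × 10^8) / (1.060 × 10^14) = 1.4113 × 10^-6 rad.
In arcseconds: 1.4113 × 10^-6 × 206265 = 0.2911″.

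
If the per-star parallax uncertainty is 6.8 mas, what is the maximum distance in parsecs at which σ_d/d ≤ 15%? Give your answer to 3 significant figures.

22.1 pc

σ_d/d = σ_p/p, so the condition is σ_p/p ≤ 0.15, i.e. p ≥ σ_p/0.15.
p_min = 6.8/0.15 = 45.333 mas = 0.045333 arcsec.
d_max = 1/p_min = 1/0.045333 = 22.059 pc.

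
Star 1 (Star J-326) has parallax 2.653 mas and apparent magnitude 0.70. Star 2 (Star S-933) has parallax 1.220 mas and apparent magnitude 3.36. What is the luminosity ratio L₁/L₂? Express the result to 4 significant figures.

d₁ = 1/p₁ = 1/0.002653″ = 376.93 pc; d₂ = 1/p₂ = 1/0.001220″ = 819.67 pc.
M₁ = m₁ − 5 log₁₀ d₁ + 5 = 0.70 − 12.8813 + 5 = -7.1813.
M₂ = 3.36 − 14.5682 + 5 = -6.2082.
L₁/L₂ = 10^(0.4(M₂ − M₁)) = 10^(0.4 × 0.9731) = 10^0.38924 = 2.4504.

L₁/L₂ = 2.450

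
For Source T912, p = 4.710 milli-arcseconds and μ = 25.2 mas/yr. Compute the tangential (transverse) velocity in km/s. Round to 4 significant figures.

25.36 km/s

d = 1/p = 1/0.004710″ = 212.31 pc.
μ = 25.2 mas/yr = 0.0252 ″/yr.
v_t = 4.74 × μ × d = 4.74 × 0.0252 × 212.31 = 25.36 km/s.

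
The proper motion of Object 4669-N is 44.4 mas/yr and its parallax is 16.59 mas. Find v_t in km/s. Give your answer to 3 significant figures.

12.7 km/s

d = 1/p = 1/0.01659″ = 60.277 pc.
μ = 44.4 mas/yr = 0.0444 ″/yr.
v_t = 4.74 × μ × d = 4.74 × 0.0444 × 60.277 = 12.686 km/s.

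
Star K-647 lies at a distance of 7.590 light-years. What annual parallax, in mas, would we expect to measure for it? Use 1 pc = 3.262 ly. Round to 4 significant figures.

429.8 mas

d = 7.590 ly ÷ 3.262 = 2.3268 pc.
p = 1/d = 1/2.3268 = 0.42977 arcsec.
= 0.42977 × 1000 = 429.77 mas.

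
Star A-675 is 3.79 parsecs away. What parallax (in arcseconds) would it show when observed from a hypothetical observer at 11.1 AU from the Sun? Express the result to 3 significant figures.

2.93 arcsec

p (arcsec) = B (AU) / d (pc).
p = 11.1 / 3.79 = 2.9288 arcsec.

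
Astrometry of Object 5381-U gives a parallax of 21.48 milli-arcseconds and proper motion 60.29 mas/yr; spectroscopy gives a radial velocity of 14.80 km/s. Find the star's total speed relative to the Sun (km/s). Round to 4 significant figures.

d = 1/p = 1/0.02148″ = 46.555 pc.
μ = 60.29 mas/yr = 0.06029 ″/yr.
v_t = 4.740 μ d = 4.740 × 0.06029 × 46.555 = 13.304 km/s.
v = √(v_r² + v_t²) = √(14.80² + 13.304²) = √396.036 = 19.901 km/s.

19.90 km/s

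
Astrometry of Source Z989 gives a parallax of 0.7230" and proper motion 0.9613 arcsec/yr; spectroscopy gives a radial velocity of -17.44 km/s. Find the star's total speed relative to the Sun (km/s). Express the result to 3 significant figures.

18.5 km/s

d = 1/p = 1/0.7230″ = 1.3831 pc.
v_t = 4.740 μ d = 4.740 × 0.9613 × 1.3831 = 6.3022 km/s.
v = √(v_r² + v_t²) = √((-17.44)² + 6.3022²) = √343.871 = 18.544 km/s.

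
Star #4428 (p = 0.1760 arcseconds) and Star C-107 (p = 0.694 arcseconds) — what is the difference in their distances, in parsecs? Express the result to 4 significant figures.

4.241 pc

d_A = 1/0.1760″ = 5.6818 pc; d_B = 1/0.6940″ = 1.4409 pc.
|d_B − d_A| = |1.4409 − 5.6818| = 4.2409 pc.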